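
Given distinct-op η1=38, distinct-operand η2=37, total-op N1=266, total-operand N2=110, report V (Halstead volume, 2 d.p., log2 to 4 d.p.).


Formula: V = N * log2(η), where N = N1 + N2 and η = η1 + η2
η = 38 + 37 = 75
N = 266 + 110 = 376
log2(75) ≈ 6.2288
V = 376 * 6.2288 = 2342.03

2342.03


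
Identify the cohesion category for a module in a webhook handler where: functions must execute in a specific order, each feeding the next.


Reasoning: Output of one is input to next
Type: Sequential cohesion

Sequential cohesion


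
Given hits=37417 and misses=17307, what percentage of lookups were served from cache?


Formula: hit rate = hits / (hits + misses) * 100
hit rate = 37417 / (37417 + 17307) * 100
hit rate = 37417 / 54724 * 100
hit rate = 68.37%

68.37%


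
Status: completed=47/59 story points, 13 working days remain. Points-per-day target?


Formula: Required rate = Remaining points / Days left
Remaining = 59 - 47 = 12 points
Required rate = 12 / 13 = 0.92 points/day

0.92 points/day


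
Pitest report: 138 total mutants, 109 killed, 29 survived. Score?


Mutation score = killed / total * 100
Mutation score = 109 / 138 * 100
Mutation score = 78.99%

78.99%


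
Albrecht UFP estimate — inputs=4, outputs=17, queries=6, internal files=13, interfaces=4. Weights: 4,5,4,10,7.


UFP = EI*4 + EO*5 + EQ*4 + ILF*10 + EIF*7
UFP = 4*4 + 17*5 + 6*4 + 13*10 + 4*7
UFP = 16 + 85 + 24 + 130 + 28
UFP = 283

283


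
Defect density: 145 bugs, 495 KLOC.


Defect density = defects / KLOC
Defect density = 145 / 495
Defect density = 0.293 defects/KLOC

0.293 defects/KLOC


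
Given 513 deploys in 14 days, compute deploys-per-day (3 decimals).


Formula: deployments per day = releases / days
= 513 / 14
= 36.643 deploys/day
(equivalently, 256.5 deploys/week)

36.643 deploys/day


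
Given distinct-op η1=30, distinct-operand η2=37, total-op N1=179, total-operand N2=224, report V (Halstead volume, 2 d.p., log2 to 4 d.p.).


Formula: V = N * log2(η), where N = N1 + N2 and η = η1 + η2
η = 30 + 37 = 67
N = 179 + 224 = 403
log2(67) ≈ 6.0661
V = 403 * 6.0661 = 2444.64

2444.64


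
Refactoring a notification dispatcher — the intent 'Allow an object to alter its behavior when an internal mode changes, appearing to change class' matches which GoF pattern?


This matches the State pattern

State


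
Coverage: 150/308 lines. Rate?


Coverage = covered / total * 100
Coverage = 150 / 308 * 100
Coverage = 48.7%

48.7%


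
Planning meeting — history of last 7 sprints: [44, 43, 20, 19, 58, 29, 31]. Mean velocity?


Formula: Avg velocity = Total points / Number of sprints
Points: [44, 43, 20, 19, 58, 29, 31]
Sum = 44 + 43 + 20 + 19 + 58 + 29 + 31 = 244
Avg velocity = 244 / 7 = 34.86 points/sprint

34.86 points/sprint


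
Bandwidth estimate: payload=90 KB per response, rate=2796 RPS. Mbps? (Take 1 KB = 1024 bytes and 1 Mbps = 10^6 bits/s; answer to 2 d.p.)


Formula: Mbps = payload_bytes * RPS * 8 / 1e6
Payload per request = 90 KB = 90 * 1024 = 92160 bytes
Total bytes/sec = 92160 * 2796 = 257679360
Total bits/sec = 257679360 * 8 = 2061434880
Mbps = 2061434880 / 1e6 = 2061.43

2061.43 Mbps


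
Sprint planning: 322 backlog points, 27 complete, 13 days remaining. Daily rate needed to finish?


Formula: Required rate = Remaining points / Days left
Remaining = 322 - 27 = 295 points
Required rate = 295 / 13 = 22.69 points/day

22.69 points/day


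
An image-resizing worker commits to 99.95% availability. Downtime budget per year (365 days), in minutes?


Formula: allowed downtime = period * (100 - SLA) / 100
Period (year (365 days)) = 525600 minutes
Unavailability fraction = (100 - 99.95) / 100
Allowed downtime = 525600 * (100 - 99.95) / 100
Allowed downtime = 262.8 minutes

262.8 minutes


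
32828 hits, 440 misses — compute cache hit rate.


Formula: hit rate = hits / (hits + misses) * 100
hit rate = 32828 / (32828 + 440) * 100
hit rate = 32828 / 33268 * 100
hit rate = 98.68%

98.68%


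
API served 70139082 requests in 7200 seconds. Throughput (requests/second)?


Formula: throughput = requests / seconds
throughput = 70139082 / 7200
throughput = 9741.54 requests/second

9741.54 requests/second


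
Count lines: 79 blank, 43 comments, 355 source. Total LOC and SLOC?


Total LOC = blank + comment + code
Total LOC = 79 + 43 + 355 = 477
SLOC (source only) = code = 355

Total LOC: 477, SLOC: 355


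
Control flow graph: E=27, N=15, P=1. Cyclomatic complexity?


Formula: V(G) = E - N + 2P
V(G) = 27 - 15 + 2*1
V(G) = 12 + 2
V(G) = 14

14


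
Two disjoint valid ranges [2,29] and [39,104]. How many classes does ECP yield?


Valid ranges: [2,29] and [39,104]
Class 1: x < 2 — invalid
Class 2: 2 ≤ x ≤ 29 — valid
Class 3: 29 < x < 39 — invalid (gap between ranges)
Class 4: 39 ≤ x ≤ 104 — valid
Class 5: x > 104 — invalid
Total equivalence classes: 5

5 equivalence classes


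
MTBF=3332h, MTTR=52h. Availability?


Availability = MTBF / (MTBF + MTTR)
Availability = 3332 / (3332 + 52)
Availability = 3332 / 3384
Availability = 98.4634%

98.4634%


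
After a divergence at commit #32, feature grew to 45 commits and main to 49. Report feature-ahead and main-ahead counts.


Common ancestor: commit #32
feature commits after divergence: 45 - 32 = 13
main commits after divergence: 49 - 32 = 17
feature is 13 commits ahead of main
main is 17 commits ahead of feature

feature ahead: 13, main ahead: 17


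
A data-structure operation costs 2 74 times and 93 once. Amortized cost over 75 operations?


Formula: Amortized cost = Total cost / Operations
Total cost = (74 * 2) + (1 * 93)
Total cost = 148 + 93 = 241
Amortized = 241 / 75 = 3.2133

3.2133


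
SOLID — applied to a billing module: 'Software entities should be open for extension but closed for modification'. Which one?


This describes the Open/Closed Principle (OCP)

Open/Closed Principle (OCP)


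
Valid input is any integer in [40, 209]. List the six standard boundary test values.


Range: [40, 209]
Boundaries: just below min, min, min+1, max-1, max, just above max
Values: [39, 40, 41, 208, 209, 210]

[39, 40, 41, 208, 209, 210]


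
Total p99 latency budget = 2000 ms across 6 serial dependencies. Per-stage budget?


Formula: per_stage = total_budget / stages
per_stage = 2000 / 6
per_stage = 333.33 ms

333.33 ms


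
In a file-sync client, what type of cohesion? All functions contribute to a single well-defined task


Reasoning: Best: single purpose
Type: Functional cohesion

Functional cohesion


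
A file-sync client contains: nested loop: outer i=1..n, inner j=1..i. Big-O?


Reasoning: triangle: n(n+1)/2 ~ n^2/2
Complexity: O(n^2)

O(n^2)


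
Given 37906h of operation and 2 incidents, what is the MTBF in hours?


Formula: MTBF = Total operating time / Number of failures
MTBF = 37906 / 2
MTBF = 18953.0 hours

18953.0 hours


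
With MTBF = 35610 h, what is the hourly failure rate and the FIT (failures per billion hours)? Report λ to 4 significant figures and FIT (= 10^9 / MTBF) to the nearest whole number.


Formula: λ = 1 / MTBF; FIT = λ × 1e9 = 1e9 / MTBF
λ = 1 / 35610 ≈ 2.808e-05 failures/hour
FIT = 1e9 / 35610 ≈ 28082 failures per 1e9 hours (nearest whole number)

λ = 2.808e-05 /h, FIT = 28082


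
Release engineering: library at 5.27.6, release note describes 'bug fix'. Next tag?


Current: 5.27.6
Change category: 'bug fix' → patch bump
SemVer rule: patch bump → increment PATCH (MAJOR and MINOR unchanged)
New: 5.27.7

5.27.7


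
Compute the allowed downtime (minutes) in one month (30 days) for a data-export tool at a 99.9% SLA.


Formula: allowed downtime = period * (100 - SLA) / 100
Period (month (30 days)) = 43200 minutes
Unavailability fraction = (100 - 99.9) / 100
Allowed downtime = 43200 * (100 - 99.9) / 100
Allowed downtime = 43.2 minutes

43.2 minutes


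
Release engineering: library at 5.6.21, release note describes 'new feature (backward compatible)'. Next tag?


Current: 5.6.21
Change category: 'new feature (backward compatible)' → minor bump
SemVer rule: minor bump → increment MINOR, reset PATCH to 0 (MAJOR unchanged)
New: 5.7.0

5.7.0


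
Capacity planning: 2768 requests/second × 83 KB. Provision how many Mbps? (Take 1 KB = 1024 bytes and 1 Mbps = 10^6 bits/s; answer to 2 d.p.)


Formula: Mbps = payload_bytes * RPS * 8 / 1e6
Payload per request = 83 KB = 83 * 1024 = 84992 bytes
Total bytes/sec = 84992 * 2768 = 235257856
Total bits/sec = 235257856 * 8 = 1882062848
Mbps = 1882062848 / 1e6 = 1882.06

1882.06 Mbps


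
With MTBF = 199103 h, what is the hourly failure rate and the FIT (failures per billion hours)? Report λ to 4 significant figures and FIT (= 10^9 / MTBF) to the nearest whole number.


Formula: λ = 1 / MTBF; FIT = λ × 1e9 = 1e9 / MTBF
λ = 1 / 199103 ≈ 5.023e-06 failures/hour
FIT = 1e9 / 199103 ≈ 5023 failures per 1e9 hours (nearest whole number)

λ = 5.023e-06 /h, FIT = 5023


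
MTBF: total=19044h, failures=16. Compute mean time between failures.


Formula: MTBF = Total operating time / Number of failures
MTBF = 19044 / 16
MTBF = 1190.25 hours

1190.25 hours


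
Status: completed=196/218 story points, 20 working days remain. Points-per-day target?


Formula: Required rate = Remaining points / Days left
Remaining = 218 - 196 = 22 points
Required rate = 22 / 20 = 1.1 points/day

1.1 points/day


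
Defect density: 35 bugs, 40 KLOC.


Defect density = defects / KLOC
Defect density = 35 / 40
Defect density = 0.875 defects/KLOC

0.875 defects/KLOC


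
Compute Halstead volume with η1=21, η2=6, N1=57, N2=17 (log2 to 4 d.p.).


Formula: V = N * log2(η), where N = N1 + N2 and η = η1 + η2
η = 21 + 6 = 27
N = 57 + 17 = 74
log2(27) ≈ 4.7549
V = 74 * 4.7549 = 351.86

351.86


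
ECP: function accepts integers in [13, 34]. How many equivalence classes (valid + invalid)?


Valid range: [13, 34]
Class 1: x < 13 — invalid
Class 2: 13 ≤ x ≤ 34 — valid
Class 3: x > 34 — invalid
Total equivalence classes: 3

3 equivalence classes


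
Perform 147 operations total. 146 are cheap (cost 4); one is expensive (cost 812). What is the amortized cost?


Formula: Amortized cost = Total cost / Operations
Total cost = (146 * 4) + (1 * 812)
Total cost = 584 + 812 = 1396
Amortized = 1396 / 147 = 9.4966

9.4966


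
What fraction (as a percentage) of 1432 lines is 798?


Coverage = covered / total * 100
Coverage = 798 / 1432 * 100
Coverage = 55.73%

55.73%


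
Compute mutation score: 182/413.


Mutation score = killed / total * 100
Mutation score = 182 / 413 * 100
Mutation score = 44.07%

44.07%


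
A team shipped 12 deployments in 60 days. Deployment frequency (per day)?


Formula: deployments per day = releases / days
= 12 / 60
= 0.2 deploys/day
(equivalently, 1.4 deploys/week)

0.2 deploys/day


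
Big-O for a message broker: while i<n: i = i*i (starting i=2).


Reasoning: squaring drives double-exponential growth; iterations ~ log log n
Complexity: O(log log n)

O(log log n)


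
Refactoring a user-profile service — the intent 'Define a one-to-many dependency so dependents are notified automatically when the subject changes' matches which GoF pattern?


This matches the Observer pattern

Observer


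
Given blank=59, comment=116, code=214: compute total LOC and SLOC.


Total LOC = blank + comment + code
Total LOC = 59 + 116 + 214 = 389
SLOC (source only) = code = 214

Total LOC: 389, SLOC: 214


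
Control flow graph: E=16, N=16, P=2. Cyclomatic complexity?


Formula: V(G) = E - N + 2P
V(G) = 16 - 16 + 2*2
V(G) = 0 + 4
V(G) = 4

4


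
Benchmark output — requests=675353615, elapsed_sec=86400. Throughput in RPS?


Formula: throughput = requests / seconds
throughput = 675353615 / 86400
throughput = 7816.59 requests/second

7816.59 requests/second


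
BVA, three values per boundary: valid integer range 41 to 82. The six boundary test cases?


Range: [41, 82]
Boundaries: just below min, min, min+1, max-1, max, just above max
Values: [40, 41, 42, 81, 82, 83]

[40, 41, 42, 81, 82, 83]


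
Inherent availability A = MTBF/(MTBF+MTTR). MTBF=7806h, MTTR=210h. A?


Availability = MTBF / (MTBF + MTTR)
Availability = 7806 / (7806 + 210)
Availability = 7806 / 8016
Availability = 97.3802%

97.3802%


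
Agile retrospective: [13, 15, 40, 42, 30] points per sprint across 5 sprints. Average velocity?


Formula: Avg velocity = Total points / Number of sprints
Points: [13, 15, 40, 42, 30]
Sum = 13 + 15 + 40 + 42 + 30 = 140
Avg velocity = 140 / 5 = 28.0 points/sprint

28.0 points/sprint


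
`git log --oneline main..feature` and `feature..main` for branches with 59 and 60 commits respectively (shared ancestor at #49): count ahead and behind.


Common ancestor: commit #49
feature commits after divergence: 59 - 49 = 10
main commits after divergence: 60 - 49 = 11
feature is 10 commits ahead of main
main is 11 commits ahead of feature

feature ahead: 10, main ahead: 11


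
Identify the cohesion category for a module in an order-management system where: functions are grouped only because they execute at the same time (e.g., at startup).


Reasoning: Related by timing only
Type: Temporal cohesion

Temporal cohesion


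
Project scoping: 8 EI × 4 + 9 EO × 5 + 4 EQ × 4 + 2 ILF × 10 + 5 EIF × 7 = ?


UFP = EI*4 + EO*5 + EQ*4 + ILF*10 + EIF*7
UFP = 8*4 + 9*5 + 4*4 + 2*10 + 5*7
UFP = 32 + 45 + 16 + 20 + 35
UFP = 148

148


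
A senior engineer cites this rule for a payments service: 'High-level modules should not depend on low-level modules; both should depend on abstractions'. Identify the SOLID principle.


This describes the Dependency Inversion Principle (DIP)

Dependency Inversion Principle (DIP)


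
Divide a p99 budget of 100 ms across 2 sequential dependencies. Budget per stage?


Formula: per_stage = total_budget / stages
per_stage = 100 / 2
per_stage = 50.0 ms

50.0 ms


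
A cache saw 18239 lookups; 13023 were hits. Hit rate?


Formula: hit rate = hits / (hits + misses) * 100
hit rate = 13023 / (13023 + 5216) * 100
hit rate = 13023 / 18239 * 100
hit rate = 71.4%

71.4%


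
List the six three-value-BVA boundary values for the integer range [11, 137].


Range: [11, 137]
Boundaries: just below min, min, min+1, max-1, max, just above max
Values: [10, 11, 12, 136, 137, 138]

[10, 11, 12, 136, 137, 138]


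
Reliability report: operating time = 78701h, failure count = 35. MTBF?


Formula: MTBF = Total operating time / Number of failures
MTBF = 78701 / 35
MTBF = 2248.6 hours

2248.6 hours


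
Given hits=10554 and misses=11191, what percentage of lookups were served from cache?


Formula: hit rate = hits / (hits + misses) * 100
hit rate = 10554 / (10554 + 11191) * 100
hit rate = 10554 / 21745 * 100
hit rate = 48.54%

48.54%


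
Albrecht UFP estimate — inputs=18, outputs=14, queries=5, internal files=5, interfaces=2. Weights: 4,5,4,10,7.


UFP = EI*4 + EO*5 + EQ*4 + ILF*10 + EIF*7
UFP = 18*4 + 14*5 + 5*4 + 5*10 + 2*7
UFP = 72 + 70 + 20 + 50 + 14
UFP = 226

226


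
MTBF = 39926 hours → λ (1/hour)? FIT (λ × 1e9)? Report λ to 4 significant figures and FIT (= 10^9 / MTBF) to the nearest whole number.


Formula: λ = 1 / MTBF; FIT = λ × 1e9 = 1e9 / MTBF
λ = 1 / 39926 ≈ 2.505e-05 failures/hour
FIT = 1e9 / 39926 ≈ 25046 failures per 1e9 hours (nearest whole number)

λ = 2.505e-05 /h, FIT = 25046


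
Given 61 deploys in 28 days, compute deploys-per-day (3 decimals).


Formula: deployments per day = releases / days
= 61 / 28
= 2.179 deploys/day
(equivalently, 15.25 deploys/week)

2.179 deploys/day


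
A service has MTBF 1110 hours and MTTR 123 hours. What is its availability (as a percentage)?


Availability = MTBF / (MTBF + MTTR)
Availability = 1110 / (1110 + 123)
Availability = 1110 / 1233
Availability = 90.0243%

90.0243%


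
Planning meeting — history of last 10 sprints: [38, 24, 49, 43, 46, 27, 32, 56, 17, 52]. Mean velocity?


Formula: Avg velocity = Total points / Number of sprints
Points: [38, 24, 49, 43, 46, 27, 32, 56, 17, 52]
Sum = 38 + 24 + 49 + 43 + 46 + 27 + 32 + 56 + 17 + 52 = 384
Avg velocity = 384 / 10 = 38.4 points/sprint

38.4 points/sprint


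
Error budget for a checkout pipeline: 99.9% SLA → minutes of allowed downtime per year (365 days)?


Formula: allowed downtime = period * (100 - SLA) / 100
Period (year (365 days)) = 525600 minutes
Unavailability fraction = (100 - 99.9) / 100
Allowed downtime = 525600 * (100 - 99.9) / 100
Allowed downtime = 525.6 minutes

525.6 minutes


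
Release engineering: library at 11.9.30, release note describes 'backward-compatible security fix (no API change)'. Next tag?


Current: 11.9.30
Change category: 'backward-compatible security fix (no API change)' → patch bump
SemVer rule: patch bump → increment PATCH (MAJOR and MINOR unchanged)
New: 11.9.31

11.9.31


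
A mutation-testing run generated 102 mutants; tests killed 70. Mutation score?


Mutation score = killed / total * 100
Mutation score = 70 / 102 * 100
Mutation score = 68.63%

68.63%


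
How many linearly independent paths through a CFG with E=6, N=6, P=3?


Formula: V(G) = E - N + 2P
V(G) = 6 - 6 + 2*3
V(G) = 0 + 6
V(G) = 6

6


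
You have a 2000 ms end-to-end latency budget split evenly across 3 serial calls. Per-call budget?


Formula: per_stage = total_budget / stages
per_stage = 2000 / 3
per_stage = 666.67 ms

666.67 ms


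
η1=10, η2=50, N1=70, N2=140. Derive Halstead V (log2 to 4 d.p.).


Formula: V = N * log2(η), where N = N1 + N2 and η = η1 + η2
η = 10 + 50 = 60
N = 70 + 140 = 210
log2(60) ≈ 5.9069
V = 210 * 5.9069 = 1240.45

1240.45


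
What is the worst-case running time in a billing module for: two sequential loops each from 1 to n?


Reasoning: sequential dominates: O(n) + O(n) = O(n)
Complexity: O(n)

O(n)


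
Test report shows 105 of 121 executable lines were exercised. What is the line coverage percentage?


Coverage = covered / total * 100
Coverage = 105 / 121 * 100
Coverage = 86.78%

86.78%


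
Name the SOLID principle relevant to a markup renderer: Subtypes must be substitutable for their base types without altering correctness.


This describes the Liskov Substitution Principle (LSP)

Liskov Substitution Principle (LSP)


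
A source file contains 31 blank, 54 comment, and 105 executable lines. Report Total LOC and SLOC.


Total LOC = blank + comment + code
Total LOC = 31 + 54 + 105 = 190
SLOC (source only) = code = 105

Total LOC: 190, SLOC: 105


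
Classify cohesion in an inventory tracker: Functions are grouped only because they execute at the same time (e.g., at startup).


Reasoning: Related by timing only
Type: Temporal cohesion

Temporal cohesion


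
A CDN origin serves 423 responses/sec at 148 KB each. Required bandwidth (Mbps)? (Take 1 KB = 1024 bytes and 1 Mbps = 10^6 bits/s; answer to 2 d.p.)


Formula: Mbps = payload_bytes * RPS * 8 / 1e6
Payload per request = 148 KB = 148 * 1024 = 151552 bytes
Total bytes/sec = 151552 * 423 = 64106496
Total bits/sec = 64106496 * 8 = 512851968
Mbps = 512851968 / 1e6 = 512.85

512.85 Mbps


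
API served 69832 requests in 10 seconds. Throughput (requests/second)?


Formula: throughput = requests / seconds
throughput = 69832 / 10
throughput = 6983.2 requests/second

6983.2 requests/second


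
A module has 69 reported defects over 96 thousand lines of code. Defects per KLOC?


Defect density = defects / KLOC
Defect density = 69 / 96
Defect density = 0.719 defects/KLOC

0.719 defects/KLOC


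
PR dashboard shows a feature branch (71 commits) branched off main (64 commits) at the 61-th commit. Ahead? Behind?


Common ancestor: commit #61
feature commits after divergence: 71 - 61 = 10
main commits after divergence: 64 - 61 = 3
feature is 10 commits ahead of main
main is 3 commits ahead of feature

feature ahead: 10, main ahead: 3


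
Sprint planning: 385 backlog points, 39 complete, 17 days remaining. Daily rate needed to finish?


Formula: Required rate = Remaining points / Days left
Remaining = 385 - 39 = 346 points
Required rate = 346 / 17 = 20.35 points/day

20.35 points/day


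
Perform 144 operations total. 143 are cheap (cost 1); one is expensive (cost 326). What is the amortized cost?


Formula: Amortized cost = Total cost / Operations
Total cost = (143 * 1) + (1 * 326)
Total cost = 143 + 326 = 469
Amortized = 469 / 144 = 3.2569

3.2569


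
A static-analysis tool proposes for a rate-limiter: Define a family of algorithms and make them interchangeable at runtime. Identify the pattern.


This matches the Strategy pattern

Strategy


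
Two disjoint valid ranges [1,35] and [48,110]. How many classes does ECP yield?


Valid ranges: [1,35] and [48,110]
Class 1: x < 1 — invalid
Class 2: 1 ≤ x ≤ 35 — valid
Class 3: 35 < x < 48 — invalid (gap between ranges)
Class 4: 48 ≤ x ≤ 110 — valid
Class 5: x > 110 — invalid
Total equivalence classes: 5

5 equivalence classes


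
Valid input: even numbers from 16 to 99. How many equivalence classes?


Constraint: even integers in [16, 99]
Class 1: x < 16 — out-of-range invalid
Class 2: x in [16,99] but odd — wrong type invalid
Class 3: x in [16,99] and even — valid
Class 4: x > 99 — out-of-range invalid
Total equivalence classes: 4

4 equivalence classes


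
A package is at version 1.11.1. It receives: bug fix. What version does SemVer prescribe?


Current: 1.11.1
Change category: 'bug fix' → patch bump
SemVer rule: patch bump → increment PATCH (MAJOR and MINOR unchanged)
New: 1.11.2

1.11.2


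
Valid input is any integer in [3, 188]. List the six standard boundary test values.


Range: [3, 188]
Boundaries: just below min, min, min+1, max-1, max, just above max
Values: [2, 3, 4, 187, 188, 189]

[2, 3, 4, 187, 188, 189]


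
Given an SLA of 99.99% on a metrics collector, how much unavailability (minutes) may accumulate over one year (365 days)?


Formula: allowed downtime = period * (100 - SLA) / 100
Period (year (365 days)) = 525600 minutes
Unavailability fraction = (100 - 99.99) / 100
Allowed downtime = 525600 * (100 - 99.99) / 100
Allowed downtime = 52.56 minutes

52.56 minutes


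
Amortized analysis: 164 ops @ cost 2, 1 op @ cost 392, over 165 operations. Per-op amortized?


Formula: Amortized cost = Total cost / Operations
Total cost = (164 * 2) + (1 * 392)
Total cost = 328 + 392 = 720
Amortized = 720 / 165 = 4.3636

4.3636


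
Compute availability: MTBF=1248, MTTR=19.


Availability = MTBF / (MTBF + MTTR)
Availability = 1248 / (1248 + 19)
Availability = 1248 / 1267
Availability = 98.5004%

98.5004%


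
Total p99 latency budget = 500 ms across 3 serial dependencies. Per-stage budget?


Formula: per_stage = total_budget / stages
per_stage = 500 / 3
per_stage = 166.67 ms

166.67 ms


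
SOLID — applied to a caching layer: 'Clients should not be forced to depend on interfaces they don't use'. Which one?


This describes the Interface Segregation Principle (ISP)

Interface Segregation Principle (ISP)


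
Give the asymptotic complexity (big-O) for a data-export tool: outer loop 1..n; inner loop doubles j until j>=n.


Reasoning: linear outer times logarithmic inner
Complexity: O(n log n)

O(n log n)


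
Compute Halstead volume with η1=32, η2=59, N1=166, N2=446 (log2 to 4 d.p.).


Formula: V = N * log2(η), where N = N1 + N2 and η = η1 + η2
η = 32 + 59 = 91
N = 166 + 446 = 612
log2(91) ≈ 6.5078
V = 612 * 6.5078 = 3982.77

3982.77


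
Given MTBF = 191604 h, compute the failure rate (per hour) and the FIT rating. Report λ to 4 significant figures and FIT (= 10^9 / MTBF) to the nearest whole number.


Formula: λ = 1 / MTBF; FIT = λ × 1e9 = 1e9 / MTBF
λ = 1 / 191604 ≈ 5.219e-06 failures/hour
FIT = 1e9 / 191604 ≈ 5219 failures per 1e9 hours (nearest whole number)

λ = 5.219e-06 /h, FIT = 5219


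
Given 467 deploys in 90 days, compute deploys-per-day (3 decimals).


Formula: deployments per day = releases / days
= 467 / 90
= 5.189 deploys/day
(equivalently, 36.32 deploys/week)

5.189 deploys/day


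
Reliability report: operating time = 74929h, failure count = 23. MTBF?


Formula: MTBF = Total operating time / Number of failures
MTBF = 74929 / 23
MTBF = 3257.78 hours

3257.78 hours


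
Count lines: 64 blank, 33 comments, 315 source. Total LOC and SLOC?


Total LOC = blank + comment + code
Total LOC = 64 + 33 + 315 = 412
SLOC (source only) = code = 315

Total LOC: 412, SLOC: 315


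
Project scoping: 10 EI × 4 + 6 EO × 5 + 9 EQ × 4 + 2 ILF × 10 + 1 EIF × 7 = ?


UFP = EI*4 + EO*5 + EQ*4 + ILF*10 + EIF*7
UFP = 10*4 + 6*5 + 9*4 + 2*10 + 1*7
UFP = 40 + 30 + 36 + 20 + 7
UFP = 133

133


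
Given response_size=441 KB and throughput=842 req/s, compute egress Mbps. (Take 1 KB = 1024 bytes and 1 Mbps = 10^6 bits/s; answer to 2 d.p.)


Formula: Mbps = payload_bytes * RPS * 8 / 1e6
Payload per request = 441 KB = 441 * 1024 = 451584 bytes
Total bytes/sec = 451584 * 842 = 380233728
Total bits/sec = 380233728 * 8 = 3041869824
Mbps = 3041869824 / 1e6 = 3041.87

3041.87 Mbps


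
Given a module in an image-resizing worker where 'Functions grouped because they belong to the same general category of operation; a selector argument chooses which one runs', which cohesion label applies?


Reasoning: Grouped by category of activity, not by data or sequence
Type: Logical cohesion

Logical cohesion


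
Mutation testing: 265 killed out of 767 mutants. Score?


Mutation score = killed / total * 100
Mutation score = 265 / 767 * 100
Mutation score = 34.55%

34.55%


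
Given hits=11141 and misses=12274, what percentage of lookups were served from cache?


Formula: hit rate = hits / (hits + misses) * 100
hit rate = 11141 / (11141 + 12274) * 100
hit rate = 11141 / 23415 * 100
hit rate = 47.58%

47.58%


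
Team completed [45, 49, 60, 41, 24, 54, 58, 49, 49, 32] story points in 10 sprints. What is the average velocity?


Formula: Avg velocity = Total points / Number of sprints
Points: [45, 49, 60, 41, 24, 54, 58, 49, 49, 32]
Sum = 45 + 49 + 60 + 41 + 24 + 54 + 58 + 49 + 49 + 32 = 461
Avg velocity = 461 / 10 = 46.1 points/sprint

46.1 points/sprint


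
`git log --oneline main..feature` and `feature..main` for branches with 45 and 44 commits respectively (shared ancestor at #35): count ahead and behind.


Common ancestor: commit #35
feature commits after divergence: 45 - 35 = 10
main commits after divergence: 44 - 35 = 9
feature is 10 commits ahead of main
main is 9 commits ahead of feature

feature ahead: 10, main ahead: 9


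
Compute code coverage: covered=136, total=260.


Coverage = covered / total * 100
Coverage = 136 / 260 * 100
Coverage = 52.31%

52.31%


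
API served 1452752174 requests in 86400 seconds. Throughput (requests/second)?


Formula: throughput = requests / seconds
throughput = 1452752174 / 86400
throughput = 16814.26 requests/second

16814.26 requests/second


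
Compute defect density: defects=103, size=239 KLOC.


Defect density = defects / KLOC
Defect density = 103 / 239
Defect density = 0.431 defects/KLOC

0.431 defects/KLOC


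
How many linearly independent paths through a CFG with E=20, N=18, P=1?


Formula: V(G) = E - N + 2P
V(G) = 20 - 18 + 2*1
V(G) = 2 + 2
V(G) = 4

4


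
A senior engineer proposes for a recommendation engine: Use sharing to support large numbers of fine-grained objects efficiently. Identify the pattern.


This matches the Flyweight pattern

Flyweight


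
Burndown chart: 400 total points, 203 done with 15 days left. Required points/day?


Formula: Required rate = Remaining points / Days left
Remaining = 400 - 203 = 197 points
Required rate = 197 / 15 = 13.13 points/day

13.13 points/day


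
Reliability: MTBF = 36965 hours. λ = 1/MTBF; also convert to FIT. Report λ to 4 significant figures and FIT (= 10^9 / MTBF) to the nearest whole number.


Formula: λ = 1 / MTBF; FIT = λ × 1e9 = 1e9 / MTBF
λ = 1 / 36965 ≈ 2.705e-05 failures/hour
FIT = 1e9 / 36965 ≈ 27053 failures per 1e9 hours (nearest whole number)

λ = 2.705e-05 /h, FIT = 27053


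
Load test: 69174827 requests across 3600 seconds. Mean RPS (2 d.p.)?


Formula: throughput = requests / seconds
throughput = 69174827 / 3600
throughput = 19215.23 requests/second

19215.23 requests/second


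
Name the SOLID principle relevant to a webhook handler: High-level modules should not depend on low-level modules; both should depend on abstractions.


This describes the Dependency Inversion Principle (DIP)

Dependency Inversion Principle (DIP)


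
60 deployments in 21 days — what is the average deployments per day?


Formula: deployments per day = releases / days
= 60 / 21
= 2.857 deploys/day
(equivalently, 20.0 deploys/week)

2.857 deploys/day


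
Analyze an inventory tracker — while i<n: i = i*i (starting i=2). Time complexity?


Reasoning: squaring drives double-exponential growth; iterations ~ log log n
Complexity: O(log log n)

O(log log n)


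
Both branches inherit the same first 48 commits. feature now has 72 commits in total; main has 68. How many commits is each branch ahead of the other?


Common ancestor: commit #48
feature commits after divergence: 72 - 48 = 24
main commits after divergence: 68 - 48 = 20
feature is 24 commits ahead of main
main is 20 commits ahead of feature

feature ahead: 24, main ahead: 20


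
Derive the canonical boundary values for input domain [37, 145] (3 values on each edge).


Range: [37, 145]
Boundaries: just below min, min, min+1, max-1, max, just above max
Values: [36, 37, 38, 144, 145, 146]

[36, 37, 38, 144, 145, 146]


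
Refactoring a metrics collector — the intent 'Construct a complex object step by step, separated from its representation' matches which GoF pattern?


This matches the Builder pattern

Builder


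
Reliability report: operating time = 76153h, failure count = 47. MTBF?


Formula: MTBF = Total operating time / Number of failures
MTBF = 76153 / 47
MTBF = 1620.28 hours

1620.28 hours


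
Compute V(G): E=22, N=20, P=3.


Formula: V(G) = E - N + 2P
V(G) = 22 - 20 + 2*3
V(G) = 2 + 6
V(G) = 8

8


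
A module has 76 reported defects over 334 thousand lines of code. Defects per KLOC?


Defect density = defects / KLOC
Defect density = 76 / 334
Defect density = 0.228 defects/KLOC

0.228 defects/KLOC


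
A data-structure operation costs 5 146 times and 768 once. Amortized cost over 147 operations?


Formula: Amortized cost = Total cost / Operations
Total cost = (146 * 5) + (1 * 768)
Total cost = 730 + 768 = 1498
Amortized = 1498 / 147 = 10.1905

10.1905


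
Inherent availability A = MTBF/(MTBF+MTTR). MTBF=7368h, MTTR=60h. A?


Availability = MTBF / (MTBF + MTTR)
Availability = 7368 / (7368 + 60)
Availability = 7368 / 7428
Availability = 99.1922%

99.1922%


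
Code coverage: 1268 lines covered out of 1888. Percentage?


Coverage = covered / total * 100
Coverage = 1268 / 1888 * 100
Coverage = 67.16%

67.16%


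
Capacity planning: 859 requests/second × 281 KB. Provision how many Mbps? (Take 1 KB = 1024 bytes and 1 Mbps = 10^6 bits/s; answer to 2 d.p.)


Formula: Mbps = payload_bytes * RPS * 8 / 1e6
Payload per request = 281 KB = 281 * 1024 = 287744 bytes
Total bytes/sec = 287744 * 859 = 247172096
Total bits/sec = 247172096 * 8 = 1977376768
Mbps = 1977376768 / 1e6 = 1977.38

1977.38 Mbps


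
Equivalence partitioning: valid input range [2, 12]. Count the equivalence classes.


Valid range: [2, 12]
Class 1: x < 2 — invalid
Class 2: 2 ≤ x ≤ 12 — valid
Class 3: x > 12 — invalid
Total equivalence classes: 3

3 equivalence classes


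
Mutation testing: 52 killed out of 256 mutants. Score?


Mutation score = killed / total * 100
Mutation score = 52 / 256 * 100
Mutation score = 20.31%

20.31%


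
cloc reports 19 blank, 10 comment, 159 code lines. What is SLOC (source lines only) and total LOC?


Total LOC = blank + comment + code
Total LOC = 19 + 10 + 159 = 188
SLOC (source only) = code = 159

Total LOC: 188, SLOC: 159


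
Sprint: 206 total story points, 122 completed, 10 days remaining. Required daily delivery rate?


Formula: Required rate = Remaining points / Days left
Remaining = 206 - 122 = 84 points
Required rate = 84 / 10 = 8.4 points/day

8.4 points/day


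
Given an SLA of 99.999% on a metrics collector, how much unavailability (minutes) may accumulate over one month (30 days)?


Formula: allowed downtime = period * (100 - SLA) / 100
Period (month (30 days)) = 43200 minutes
Unavailability fraction = (100 - 99.999) / 100
Allowed downtime = 43200 * (100 - 99.999) / 100
Allowed downtime = 0.432 minutes

0.432 minutes


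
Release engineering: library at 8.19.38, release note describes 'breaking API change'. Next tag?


Current: 8.19.38
Change category: 'breaking API change' → major bump
SemVer rule: major bump → increment MAJOR, reset MINOR and PATCH to 0
New: 9.0.0

9.0.0


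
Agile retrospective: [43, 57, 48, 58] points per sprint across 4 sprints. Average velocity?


Formula: Avg velocity = Total points / Number of sprints
Points: [43, 57, 48, 58]
Sum = 43 + 57 + 48 + 58 = 206
Avg velocity = 206 / 4 = 51.5 points/sprint

51.5 points/sprint


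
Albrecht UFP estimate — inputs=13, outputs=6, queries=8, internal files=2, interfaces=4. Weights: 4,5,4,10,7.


UFP = EI*4 + EO*5 + EQ*4 + ILF*10 + EIF*7
UFP = 13*4 + 6*5 + 8*4 + 2*10 + 4*7
UFP = 52 + 30 + 32 + 20 + 28
UFP = 162

162


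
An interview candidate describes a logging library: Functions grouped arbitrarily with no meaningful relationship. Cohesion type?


Reasoning: Worst: random grouping
Type: Coincidental cohesion

Coincidental cohesion


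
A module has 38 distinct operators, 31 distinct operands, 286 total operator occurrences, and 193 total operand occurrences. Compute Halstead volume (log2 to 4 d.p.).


Formula: V = N * log2(η), where N = N1 + N2 and η = η1 + η2
η = 38 + 31 = 69
N = 286 + 193 = 479
log2(69) ≈ 6.1085
V = 479 * 6.1085 = 2925.97

2925.97


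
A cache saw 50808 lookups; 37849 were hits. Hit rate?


Formula: hit rate = hits / (hits + misses) * 100
hit rate = 37849 / (37849 + 12959) * 100
hit rate = 37849 / 50808 * 100
hit rate = 74.49%

74.49%


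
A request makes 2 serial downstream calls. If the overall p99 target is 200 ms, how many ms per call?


Formula: per_stage = total_budget / stages
per_stage = 200 / 2
per_stage = 100.0 ms

100.0 ms


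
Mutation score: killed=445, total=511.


Mutation score = killed / total * 100
Mutation score = 445 / 511 * 100
Mutation score = 87.08%

87.08%


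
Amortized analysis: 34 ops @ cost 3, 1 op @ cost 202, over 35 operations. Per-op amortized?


Formula: Amortized cost = Total cost / Operations
Total cost = (34 * 3) + (1 * 202)
Total cost = 102 + 202 = 304
Amortized = 304 / 35 = 8.6857

8.6857


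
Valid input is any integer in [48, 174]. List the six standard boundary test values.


Range: [48, 174]
Boundaries: just below min, min, min+1, max-1, max, just above max
Values: [47, 48, 49, 173, 174, 175]

[47, 48, 49, 173, 174, 175]


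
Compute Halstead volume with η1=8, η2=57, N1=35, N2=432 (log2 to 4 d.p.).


Formula: V = N * log2(η), where N = N1 + N2 and η = η1 + η2
η = 8 + 57 = 65
N = 35 + 432 = 467
log2(65) ≈ 6.0224
V = 467 * 6.0224 = 2812.46

2812.46


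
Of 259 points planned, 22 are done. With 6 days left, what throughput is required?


Formula: Required rate = Remaining points / Days left
Remaining = 259 - 22 = 237 points
Required rate = 237 / 6 = 39.5 points/day

39.5 points/day


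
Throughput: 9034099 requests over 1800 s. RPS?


Formula: throughput = requests / seconds
throughput = 9034099 / 1800
throughput = 5018.94 requests/second

5018.94 requests/second


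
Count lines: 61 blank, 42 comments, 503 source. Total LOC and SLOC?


Total LOC = blank + comment + code
Total LOC = 61 + 42 + 503 = 606
SLOC (source only) = code = 503

Total LOC: 606, SLOC: 503


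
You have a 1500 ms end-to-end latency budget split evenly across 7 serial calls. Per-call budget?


Formula: per_stage = total_budget / stages
per_stage = 1500 / 7
per_stage = 214.29 ms

214.29 ms


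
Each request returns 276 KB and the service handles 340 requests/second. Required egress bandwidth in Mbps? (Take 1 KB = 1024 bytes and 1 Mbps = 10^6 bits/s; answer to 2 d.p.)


Formula: Mbps = payload_bytes * RPS * 8 / 1e6
Payload per request = 276 KB = 276 * 1024 = 282624 bytes
Total bytes/sec = 282624 * 340 = 96092160
Total bits/sec = 96092160 * 8 = 768737280
Mbps = 768737280 / 1e6 = 768.74

768.74 Mbps


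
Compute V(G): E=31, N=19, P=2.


Formula: V(G) = E - N + 2P
V(G) = 31 - 19 + 2*2
V(G) = 12 + 4
V(G) = 16

16


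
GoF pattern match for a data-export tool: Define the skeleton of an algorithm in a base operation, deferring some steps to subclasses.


This matches the Template Method pattern

Template Method


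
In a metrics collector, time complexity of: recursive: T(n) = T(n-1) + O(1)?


Reasoning: linear recursion with constant work per frame
Complexity: O(n)

O(n)


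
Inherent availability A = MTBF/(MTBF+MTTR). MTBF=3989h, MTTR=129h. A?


Availability = MTBF / (MTBF + MTTR)
Availability = 3989 / (3989 + 129)
Availability = 3989 / 4118
Availability = 96.8674%

96.8674%


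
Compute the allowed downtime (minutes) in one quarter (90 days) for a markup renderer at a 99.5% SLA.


Formula: allowed downtime = period * (100 - SLA) / 100
Period (quarter (90 days)) = 129600 minutes
Unavailability fraction = (100 - 99.5) / 100
Allowed downtime = 129600 * (100 - 99.5) / 100
Allowed downtime = 648.0 minutes

648.0 minutes


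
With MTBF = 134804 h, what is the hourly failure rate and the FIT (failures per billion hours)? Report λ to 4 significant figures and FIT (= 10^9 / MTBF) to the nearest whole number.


Formula: λ = 1 / MTBF; FIT = λ × 1e9 = 1e9 / MTBF
λ = 1 / 134804 ≈ 7.418e-06 failures/hour
FIT = 1e9 / 134804 ≈ 7418 failures per 1e9 hours (nearest whole number)

λ = 7.418e-06 /h, FIT = 7418


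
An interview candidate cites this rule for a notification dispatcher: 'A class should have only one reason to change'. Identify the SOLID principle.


This describes the Single Responsibility Principle (SRP)

Single Responsibility Principle (SRP)


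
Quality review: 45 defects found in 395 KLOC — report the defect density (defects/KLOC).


Defect density = defects / KLOC
Defect density = 45 / 395
Defect density = 0.114 defects/KLOC

0.114 defects/KLOC


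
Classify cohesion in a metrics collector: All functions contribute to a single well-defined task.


Reasoning: Best: single purpose
Type: Functional cohesion

Functional cohesion


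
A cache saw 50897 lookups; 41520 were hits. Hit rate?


Formula: hit rate = hits / (hits + misses) * 100
hit rate = 41520 / (41520 + 9377) * 100
hit rate = 41520 / 50897 * 100
hit rate = 81.58%

81.58%


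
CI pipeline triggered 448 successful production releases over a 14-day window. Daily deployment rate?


Formula: deployments per day = releases / days
= 448 / 14
= 32.0 deploys/day
(equivalently, 224.0 deploys/week)

32.0 deploys/day


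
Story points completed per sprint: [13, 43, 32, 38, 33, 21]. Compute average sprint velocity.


Formula: Avg velocity = Total points / Number of sprints
Points: [13, 43, 32, 38, 33, 21]
Sum = 13 + 43 + 32 + 38 + 33 + 21 = 180
Avg velocity = 180 / 6 = 30.0 points/sprint

30.0 points/sprint


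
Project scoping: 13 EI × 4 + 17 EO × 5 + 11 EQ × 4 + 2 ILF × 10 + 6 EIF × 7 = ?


UFP = EI*4 + EO*5 + EQ*4 + ILF*10 + EIF*7
UFP = 13*4 + 17*5 + 11*4 + 2*10 + 6*7
UFP = 52 + 85 + 44 + 20 + 42
UFP = 243

243
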